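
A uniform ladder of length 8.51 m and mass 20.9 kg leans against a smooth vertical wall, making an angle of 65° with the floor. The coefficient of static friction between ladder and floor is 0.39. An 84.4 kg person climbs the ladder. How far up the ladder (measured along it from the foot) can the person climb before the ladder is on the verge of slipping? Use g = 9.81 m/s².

Take moments about the foot of the ladder.
Ladder weight 20.9×9.81 = 205 N acts at 4.255 m along the ladder; its horizontal arm is 4.255·cos65° = 1.798 m → τ = 368.6 N·m clockwise.
Person weight 84.4×9.81 = 828 N at distance d → arm d·cos65° → τ = 828·d·0.4226 clockwise.
Wall normal N at the top has arm L sinθ = 7.713 m counterclockwise, so Στ = 0 gives N·7.713 = 368.6 + 349.9·d.
ΣFy = 0 ⇒ N_floor = 1033 N, so the maximum friction is μ_s·N_floor = 0.39×1033 = 402.9 N. ΣFx = 0 ⇒ N_wall = f, so at the slipping point N = 402.9 N.
Substituting: 402.9×7.713 = 368.6 + 349.9·d ⇒ d = (3108 − 368.6) / 349.9 = 7.83 m.

d ≈ 7.83 m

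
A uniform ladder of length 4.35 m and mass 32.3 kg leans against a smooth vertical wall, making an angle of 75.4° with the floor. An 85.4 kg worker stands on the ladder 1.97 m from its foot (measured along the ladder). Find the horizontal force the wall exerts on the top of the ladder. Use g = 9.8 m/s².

N_wall ≈ 140 N

About the foot of the ladder:
Ladder weight 32.3×9.8 = 316.5 N acts at 2.175 m along the ladder; its horizontal arm is 2.175·cos75.4° = 0.5483 m → τ = 173.5 N·m clockwise.
Worker: 85.4×9.8 = 836.9 N at 1.97 m → arm 0.4966 m → τ = 415.6 N·m clockwise.
Wall normal N acts horizontally at the top; its moment arm is the height L sinθ = 4.35·sin75.4° = 4.21 m, counterclockwise.
Setting net torque to zero: N × 4.21 = 589.1 → N = 140 N.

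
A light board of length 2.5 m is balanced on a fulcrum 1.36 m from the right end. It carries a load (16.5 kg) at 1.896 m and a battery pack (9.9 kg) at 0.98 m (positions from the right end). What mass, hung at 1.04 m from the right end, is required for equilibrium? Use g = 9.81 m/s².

m ≈ 15.9 kg

Take moments about the fulcrum (at 1.36 m from the right end).
Load: 16.5 × 9.81 = 161.9 N down at 1.896 m → arm 0.536 m, τ = 161.9 × 0.536 = 86.78 N·m counterclockwise.
Battery pack: 9.9 × 9.81 = 97.12 N down at 0.98 m → arm 0.38 m, τ = 97.12 × 0.38 = 36.91 N·m clockwise.
Net moment of known loads = 49.87 N·m counterclockwise.
An unknown mass m at 1.04 m has arm 0.32 m; its moment is m·g·0.32 clockwise.
For rotational equilibrium, m × 9.81 × 0.32 = 49.87, so m = 49.87 / (9.81 × 0.32) = 15.9 kg.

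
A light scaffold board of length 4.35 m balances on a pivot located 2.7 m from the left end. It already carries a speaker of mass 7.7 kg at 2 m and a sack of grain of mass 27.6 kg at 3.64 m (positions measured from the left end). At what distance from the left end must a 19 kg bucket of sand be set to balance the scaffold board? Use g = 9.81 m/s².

Sum moments about the pivot (at 2.7 m from the left end) (the support reaction has zero arm there).
Speaker: 7.7 × 9.81 = 75.54 N down at 2 m → arm 0.7 m, τ = 75.54 × 0.7 = 52.88 N·m counterclockwise.
Sack of grain: 27.6 × 9.81 = 270.8 N down at 3.64 m → arm 0.94 m, τ = 270.8 × 0.94 = 254.6 N·m clockwise.
Net moment of existing loads = 201.7 N·m clockwise.
The bucket of sand weighs 19 × 9.81 = 186.4 N and must supply an equal counterclockwise moment, so its lever arm about the pivot is 201.7 / 186.4 = 1.08 m.
That puts it at 2.7 − 1.08 = 1.62 m from the left end.

x ≈ 1.62 m from the left end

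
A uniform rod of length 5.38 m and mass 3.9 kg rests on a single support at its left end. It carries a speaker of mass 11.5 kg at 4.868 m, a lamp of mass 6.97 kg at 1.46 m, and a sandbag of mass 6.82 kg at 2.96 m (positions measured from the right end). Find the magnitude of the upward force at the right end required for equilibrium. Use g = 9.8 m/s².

F ≈ 110 N

Taking torques about the left end:
Beam weight: 3.9 × 9.8 = 38.22 N down at 2.69 m → arm 2.69 m, τ = 38.22 × 2.69 = 102.8 N·m clockwise.
Speaker: 11.5 × 9.8 = 112.7 N down at 4.868 m → arm 0.512 m, τ = 112.7 × 0.512 = 57.7 N·m clockwise.
Lamp: 6.97 × 9.8 = 68.31 N down at 1.46 m → arm 3.92 m, τ = 68.31 × 3.92 = 267.8 N·m clockwise.
Sandbag: 6.82 × 9.8 = 66.84 N down at 2.96 m → arm 2.42 m, τ = 66.84 × 2.42 = 161.8 N·m clockwise.
Net moment of the loads = 590.1 N·m clockwise.
The upward force F acts at the right end, arm 5.38 m, giving F × 5.38 counterclockwise.
Balancing moments: F × 5.38 = 590.1, giving F = 590.1 / 5.38 = 110 N.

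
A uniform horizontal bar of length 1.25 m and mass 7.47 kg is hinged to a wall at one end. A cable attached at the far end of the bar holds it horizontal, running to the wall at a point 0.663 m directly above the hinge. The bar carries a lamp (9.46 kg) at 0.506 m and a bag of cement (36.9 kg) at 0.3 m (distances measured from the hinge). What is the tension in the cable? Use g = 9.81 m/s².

T ≈ 344 N

Choose the hinge as the axis so the unknown hinge reaction has zero arm there.
Beam weight: 7.47 × 9.81 = 73.28 N down at 0.625 m → arm 0.625 m, τ = 73.28 × 0.625 = 45.8 N·m clockwise.
Lamp: 9.46 × 9.81 = 92.8 N down at 0.506 m → arm 0.506 m, τ = 92.8 × 0.506 = 46.96 N·m clockwise.
Bag of cement: 36.9 × 9.81 = 362 N down at 0.3 m → arm 0.3 m, τ = 362 × 0.3 = 108.6 N·m clockwise.
Total clockwise load moment = 201.4 N·m.
The cable tension T acts at 1.25 m; only its component perpendicular to the bar, T sinθ, produces torque. sinθ = h/√(h²+d²) = 0.663/√(0.663²+1.25²) = 0.4686.
Στ = 0 ⇒ T × 1.25 × 0.4686 = 201.4 ⇒ T = 201.4 / 0.5857 = 344 N.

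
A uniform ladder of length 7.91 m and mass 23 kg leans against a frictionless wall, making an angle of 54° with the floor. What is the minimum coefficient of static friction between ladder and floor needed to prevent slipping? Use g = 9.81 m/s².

μ_min ≈ 0.363

Choose the foot of the ladder as the axis so the floor normal and friction both act there and drop out.
Ladder weight 23×9.81 = 225.6 N acts at 3.955 m along the ladder; its horizontal arm is 3.955·cos54° = 2.325 m → τ = 524.5 N·m clockwise.
Wall normal N acts horizontally at the top; its moment arm is the height L sinθ = 7.91·sin54° = 6.399 m, counterclockwise.
Setting net torque to zero: N × 6.399 = 524.5 → N = 81.97 N.
ΣFx = 0 ⇒ f = N_wall = 81.97 N. ΣFy = 0 ⇒ N_floor = 225.6 N.
μ_min = f / N_floor = 81.97 / 225.6 = 0.363.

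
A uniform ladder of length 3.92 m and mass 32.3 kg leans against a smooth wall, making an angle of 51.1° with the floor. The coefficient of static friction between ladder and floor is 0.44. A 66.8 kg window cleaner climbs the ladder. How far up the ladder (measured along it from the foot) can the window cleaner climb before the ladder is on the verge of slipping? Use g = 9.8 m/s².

About the foot of the ladder:
Ladder weight 32.3×9.8 = 316.5 N acts at 1.96 m along the ladder; its horizontal arm is 1.96·cos51.1° = 1.231 m → τ = 389.6 N·m clockwise.
Window cleaner weight 66.8×9.8 = 654.6 N at distance d → arm d·cos51.1° → τ = 654.6·d·0.628 clockwise.
Wall normal N at the top has arm L sinθ = 3.051 m counterclockwise, so Στ = 0 gives N·3.051 = 389.6 + 411.1·d.
ΣFy = 0 ⇒ N_floor = 971.1 N, so the maximum friction is μ_s·N_floor = 0.44×971.1 = 427.3 N. ΣFx = 0 ⇒ N_wall = f, so at the slipping point N = 427.3 N.
Substituting: 427.3×3.051 = 389.6 + 411.1·d ⇒ d = (1304 − 389.6) / 411.1 = 2.22 m.

d ≈ 2.22 m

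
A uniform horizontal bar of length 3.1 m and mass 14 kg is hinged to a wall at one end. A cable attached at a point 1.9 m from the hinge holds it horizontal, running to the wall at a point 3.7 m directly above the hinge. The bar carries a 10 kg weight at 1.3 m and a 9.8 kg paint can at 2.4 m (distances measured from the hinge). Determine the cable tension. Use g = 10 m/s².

Taking torques about the hinge:
Beam weight: 14 × 10 = 140 N down at 1.55 m → arm 1.55 m, τ = 140 × 1.55 = 217 N·m clockwise.
Weight: 10 × 10 = 100 N down at 1.3 m → arm 1.3 m, τ = 100 × 1.3 = 130 N·m clockwise.
Paint can: 9.8 × 10 = 98 N down at 2.4 m → arm 2.4 m, τ = 98 × 2.4 = 235.2 N·m clockwise.
Total clockwise load moment = 582.2 N·m.
The cable tension T acts at 1.9 m; only its component perpendicular to the bar, T sinθ, produces torque. sinθ = h/√(h²+d²) = 3.7/√(3.7²+1.9²) = 0.8896.
Στ = 0 ⇒ T × 1.9 × 0.8896 = 582.2 ⇒ T = 582.2 / 1.69 = 344 N.

T ≈ 344 N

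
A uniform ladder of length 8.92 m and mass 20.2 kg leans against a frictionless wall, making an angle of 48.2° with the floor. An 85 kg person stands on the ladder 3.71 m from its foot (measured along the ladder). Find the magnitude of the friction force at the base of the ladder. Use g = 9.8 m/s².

Taking torques about the foot of the ladder:
Ladder weight 20.2×9.8 = 198 N acts at 4.46 m along the ladder; its horizontal arm is 4.46·cos48.2° = 2.973 m → τ = 588.7 N·m clockwise.
Person: 85×9.8 = 833 N at 3.71 m → arm 2.473 m → τ = 2060 N·m clockwise.
Wall normal N acts horizontally at the top; its moment arm is the height L sinθ = 8.92·sin48.2° = 6.65 m, counterclockwise.
Setting net torque to zero: N × 6.65 = 2649 → N = 398 N.
ΣFx = 0: friction at the foot balances the wall's push, so f = N_wall = 398 N.

f ≈ 398 N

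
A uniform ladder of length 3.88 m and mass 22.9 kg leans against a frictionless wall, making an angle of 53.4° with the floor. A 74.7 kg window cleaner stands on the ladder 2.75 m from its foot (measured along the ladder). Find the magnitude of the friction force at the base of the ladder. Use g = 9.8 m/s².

Sum moments about the foot of the ladder (the floor normal and friction both act there and drop out).
Ladder weight 22.9×9.8 = 224.4 N acts at 1.94 m along the ladder; its horizontal arm is 1.94·cos53.4° = 1.157 m → τ = 259.6 N·m clockwise.
Window cleaner: 74.7×9.8 = 732.1 N at 2.75 m → arm 1.64 m → τ = 1201 N·m clockwise.
Wall normal N acts horizontally at the top; its moment arm is the height L sinθ = 3.88·sin53.4° = 3.115 m, counterclockwise.
Balancing moments: N × 3.115 = 1461, giving N = 469 N.
ΣFx = 0: friction at the foot balances the wall's push, so f = N_wall = 469 N.

f ≈ 469 N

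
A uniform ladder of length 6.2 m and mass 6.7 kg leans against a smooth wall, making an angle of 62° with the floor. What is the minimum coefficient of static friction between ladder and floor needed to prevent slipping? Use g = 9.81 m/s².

Sum moments about the foot of the ladder (the floor normal and friction both act there and drop out).
Ladder weight 6.7×9.81 = 65.73 N acts at 3.1 m along the ladder; its horizontal arm is 3.1·cos62° = 1.455 m → τ = 95.64 N·m clockwise.
Wall normal N acts horizontally at the top; its moment arm is the height L sinθ = 6.2·sin62° = 5.474 m, counterclockwise.
Balancing moments: N × 5.474 = 95.64, giving N = 17.47 N.
ΣFx = 0 ⇒ f = N_wall = 17.47 N. ΣFy = 0 ⇒ N_floor = 65.73 N.
μ_min = f / N_floor = 17.47 / 65.73 = 0.266.

μ_min ≈ 0.266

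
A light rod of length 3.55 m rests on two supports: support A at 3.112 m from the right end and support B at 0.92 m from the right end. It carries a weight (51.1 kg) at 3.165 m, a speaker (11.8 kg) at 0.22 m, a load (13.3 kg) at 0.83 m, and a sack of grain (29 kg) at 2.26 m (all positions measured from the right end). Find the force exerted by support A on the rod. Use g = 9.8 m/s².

R_A ≈ 644 N

Choose support B as the axis so its reaction then has zero moment arm.
Weight: 51.1 × 9.8 = 500.8 N down at 3.165 m → arm 2.245 m, τ = 500.8 × 2.245 = 1124 N·m counterclockwise.
Speaker: 11.8 × 9.8 = 115.6 N down at 0.22 m → arm 0.7 m, τ = 115.6 × 0.7 = 80.92 N·m clockwise.
Load: 13.3 × 9.8 = 130.3 N down at 0.83 m → arm 0.09 m, τ = 130.3 × 0.09 = 11.73 N·m clockwise.
Sack of grain: 29 × 9.8 = 284.2 N down at 2.26 m → arm 1.34 m, τ = 284.2 × 1.34 = 380.8 N·m counterclockwise.
Net load moment about support B = 1412 N·m counterclockwise.
Reaction R at support A is upward at 3.112 m, arm 2.192 m → moment R × 2.192 clockwise.
Στ = 0 ⇒ R × 2.192 = 1412 ⇒ R = 644 N.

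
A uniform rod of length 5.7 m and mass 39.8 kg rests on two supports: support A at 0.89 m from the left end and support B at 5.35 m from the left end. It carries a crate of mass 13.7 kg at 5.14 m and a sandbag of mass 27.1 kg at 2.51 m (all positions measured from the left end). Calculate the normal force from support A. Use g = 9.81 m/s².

R_A ≈ 394 N

Take moments about support B.
Beam weight: 39.8 × 9.81 = 390.4 N down at 2.85 m → arm 2.5 m, τ = 390.4 × 2.5 = 976 N·m counterclockwise.
Crate: 13.7 × 9.81 = 134.4 N down at 5.14 m → arm 0.21 m, τ = 134.4 × 0.21 = 28.22 N·m counterclockwise.
Sandbag: 27.1 × 9.81 = 265.9 N down at 2.51 m → arm 2.84 m, τ = 265.9 × 2.84 = 755.2 N·m counterclockwise.
Net load moment about support B = 1759 N·m counterclockwise.
Reaction R at support A is upward at 0.89 m, arm 4.46 m → moment R × 4.46 clockwise.
For rotational equilibrium, R × 4.46 = 1759, so R = 394 N.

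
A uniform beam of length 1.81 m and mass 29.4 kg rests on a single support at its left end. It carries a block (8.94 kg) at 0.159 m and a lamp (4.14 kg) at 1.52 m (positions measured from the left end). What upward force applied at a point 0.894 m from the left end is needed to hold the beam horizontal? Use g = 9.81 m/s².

F ≈ 377 N

Choose the left end as the axis so the unknown pivot reaction has zero arm there.
Beam weight: 29.4 × 9.81 = 288.4 N down at 0.905 m → arm 0.905 m, τ = 288.4 × 0.905 = 261 N·m clockwise.
Block: 8.94 × 9.81 = 87.7 N down at 0.159 m → arm 0.159 m, τ = 87.7 × 0.159 = 13.94 N·m clockwise.
Lamp: 4.14 × 9.81 = 40.61 N down at 1.52 m → arm 1.52 m, τ = 40.61 × 1.52 = 61.73 N·m clockwise.
Net moment of the loads = 336.7 N·m clockwise.
The upward force F acts at a point 0.894 m from the left end, arm 0.894 m, giving F × 0.894 counterclockwise.
Balancing moments: F × 0.894 = 336.7, giving F = 336.7 / 0.894 = 377 N.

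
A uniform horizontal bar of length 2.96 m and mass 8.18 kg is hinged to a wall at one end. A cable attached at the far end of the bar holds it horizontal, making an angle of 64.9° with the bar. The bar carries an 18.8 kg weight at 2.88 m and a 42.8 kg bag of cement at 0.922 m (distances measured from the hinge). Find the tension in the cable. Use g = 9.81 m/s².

About the hinge:
Beam weight: 8.18 × 9.81 = 80.25 N down at 1.48 m → arm 1.48 m, τ = 80.25 × 1.48 = 118.8 N·m clockwise.
Weight: 18.8 × 9.81 = 184.4 N down at 2.88 m → arm 2.88 m, τ = 184.4 × 2.88 = 531.1 N·m clockwise.
Bag of cement: 42.8 × 9.81 = 419.9 N down at 0.922 m → arm 0.922 m, τ = 419.9 × 0.922 = 387.1 N·m clockwise.
Total clockwise load moment = 1037 N·m.
The cable tension T acts at 2.96 m; only its component perpendicular to the bar, T sinθ, produces torque. sin 64.9° = 0.9056.
Setting net torque to zero: T × 2.96 × 0.9056 = 1037 → T = 1037 / 2.681 = 387 N.

T ≈ 387 N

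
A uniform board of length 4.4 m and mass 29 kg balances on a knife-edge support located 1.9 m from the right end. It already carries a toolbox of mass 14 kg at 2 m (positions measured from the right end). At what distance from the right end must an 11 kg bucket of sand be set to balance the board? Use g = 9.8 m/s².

x ≈ 0.982 m from the right end

About the knife-edge support (at 1.9 m from the right end):
Beam weight: 29 × 9.8 = 284.2 N down at 2.2 m → arm 0.3 m, τ = 284.2 × 0.3 = 85.26 N·m counterclockwise.
Toolbox: 14 × 9.8 = 137.2 N down at 2 m → arm 0.1 m, τ = 137.2 × 0.1 = 13.72 N·m counterclockwise.
Net moment of existing loads = 98.98 N·m counterclockwise.
The bucket of sand weighs 11 × 9.8 = 107.8 N and must supply an equal clockwise moment, so its lever arm about the knife-edge support is 98.98 / 107.8 = 0.918 m.
That puts it at 1.9 − 0.918 = 0.982 m from the right end.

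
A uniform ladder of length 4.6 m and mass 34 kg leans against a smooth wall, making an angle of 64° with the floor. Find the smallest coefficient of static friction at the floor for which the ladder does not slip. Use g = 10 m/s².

μ_min ≈ 0.244

Taking torques about the foot of the ladder:
Ladder weight 34×10 = 340 N acts at 2.3 m along the ladder; its horizontal arm is 2.3·cos64° = 1.008 m → τ = 342.7 N·m clockwise.
Wall normal N acts horizontally at the top; its moment arm is the height L sinθ = 4.6·sin64° = 4.134 m, counterclockwise.
Setting net torque to zero: N × 4.134 = 342.7 → N = 82.9 N.
ΣFx = 0 ⇒ f = N_wall = 82.9 N. ΣFy = 0 ⇒ N_floor = 340 N.
μ_min = f / N_floor = 82.9 / 340 = 0.244.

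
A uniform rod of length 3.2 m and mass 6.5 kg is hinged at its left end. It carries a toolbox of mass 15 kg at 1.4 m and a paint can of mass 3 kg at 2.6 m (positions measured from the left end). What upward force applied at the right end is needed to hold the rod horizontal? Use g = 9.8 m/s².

F ≈ 120 N

About the left end:
Beam weight: 6.5 × 9.8 = 63.7 N down at 1.6 m → arm 1.6 m, τ = 63.7 × 1.6 = 101.9 N·m clockwise.
Toolbox: 15 × 9.8 = 147 N down at 1.4 m → arm 1.4 m, τ = 147 × 1.4 = 205.8 N·m clockwise.
Paint can: 3 × 9.8 = 29.4 N down at 2.6 m → arm 2.6 m, τ = 29.4 × 2.6 = 76.44 N·m clockwise.
Net moment of the loads = 384.1 N·m clockwise.
The upward force F acts at the right end, arm 3.2 m, giving F × 3.2 counterclockwise.
For rotational equilibrium, F × 3.2 = 384.1, so F = 384.1 / 3.2 = 120 N.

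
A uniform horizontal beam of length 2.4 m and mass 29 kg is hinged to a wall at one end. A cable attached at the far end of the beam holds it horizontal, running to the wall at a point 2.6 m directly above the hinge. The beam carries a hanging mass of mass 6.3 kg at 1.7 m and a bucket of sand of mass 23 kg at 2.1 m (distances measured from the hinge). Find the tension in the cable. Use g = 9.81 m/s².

T ≈ 522 N

About the hinge:
Beam weight: 29 × 9.81 = 284.5 N down at 1.2 m → arm 1.2 m, τ = 284.5 × 1.2 = 341.4 N·m clockwise.
Hanging mass: 6.3 × 9.81 = 61.8 N down at 1.7 m → arm 1.7 m, τ = 61.8 × 1.7 = 105.1 N·m clockwise.
Bucket of sand: 23 × 9.81 = 225.6 N down at 2.1 m → arm 2.1 m, τ = 225.6 × 2.1 = 473.8 N·m clockwise.
Total clockwise load moment = 920.3 N·m.
The cable tension T acts at 2.4 m; only its component perpendicular to the beam, T sinθ, produces torque. sinθ = h/√(h²+d²) = 2.6/√(2.6²+2.4²) = 0.7348.
Balancing moments: T × 2.4 × 0.7348 = 920.3, giving T = 920.3 / 1.764 = 522 N.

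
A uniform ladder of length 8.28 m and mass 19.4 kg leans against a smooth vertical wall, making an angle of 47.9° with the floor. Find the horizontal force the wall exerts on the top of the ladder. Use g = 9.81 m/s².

N_wall ≈ 86 N

Sum moments about the foot of the ladder (the floor normal and friction both act there and drop out).
Ladder weight 19.4×9.81 = 190.3 N acts at 4.14 m along the ladder; its horizontal arm is 4.14·cos47.9° = 2.776 m → τ = 528.3 N·m clockwise.
Wall normal N acts horizontally at the top; its moment arm is the height L sinθ = 8.28·sin47.9° = 6.144 m, counterclockwise.
Balancing moments: N × 6.144 = 528.3, giving N = 86 N.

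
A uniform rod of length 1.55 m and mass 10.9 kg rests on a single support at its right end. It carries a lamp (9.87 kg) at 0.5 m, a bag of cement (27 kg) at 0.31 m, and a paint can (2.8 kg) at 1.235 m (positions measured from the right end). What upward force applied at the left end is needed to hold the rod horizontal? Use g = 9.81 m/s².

F ≈ 160 N

Taking torques about the right end:
Beam weight: 10.9 × 9.81 = 106.9 N down at 0.775 m → arm 0.775 m, τ = 106.9 × 0.775 = 82.85 N·m counterclockwise.
Lamp: 9.87 × 9.81 = 96.82 N down at 0.5 m → arm 0.5 m, τ = 96.82 × 0.5 = 48.41 N·m counterclockwise.
Bag of cement: 27 × 9.81 = 264.9 N down at 0.31 m → arm 0.31 m, τ = 264.9 × 0.31 = 82.12 N·m counterclockwise.
Paint can: 2.8 × 9.81 = 27.47 N down at 1.235 m → arm 1.235 m, τ = 27.47 × 1.235 = 33.93 N·m counterclockwise.
Net moment of the loads = 247.3 N·m counterclockwise.
The upward force F acts at the left end, arm 1.55 m, giving F × 1.55 clockwise.
Setting net torque to zero: F × 1.55 = 247.3 → F = 247.3 / 1.55 = 160 N.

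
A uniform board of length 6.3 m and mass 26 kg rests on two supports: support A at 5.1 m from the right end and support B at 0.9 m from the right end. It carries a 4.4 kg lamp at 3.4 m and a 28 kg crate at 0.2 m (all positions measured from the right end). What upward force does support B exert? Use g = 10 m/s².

Choose support A as the axis so its reaction then has zero moment arm.
Beam weight: 26 × 10 = 260 N down at 3.15 m → arm 1.95 m, τ = 260 × 1.95 = 507 N·m clockwise.
Lamp: 4.4 × 10 = 44 N down at 3.4 m → arm 1.7 m, τ = 44 × 1.7 = 74.8 N·m clockwise.
Crate: 28 × 10 = 280 N down at 0.2 m → arm 4.9 m, τ = 280 × 4.9 = 1372 N·m clockwise.
Net load moment about support A = 1954 N·m clockwise.
Reaction R at support B is upward at 0.9 m, arm 4.2 m → moment R × 4.2 counterclockwise.
Setting net torque to zero: R × 4.2 = 1954 → R = 465 N.

R_B ≈ 465 N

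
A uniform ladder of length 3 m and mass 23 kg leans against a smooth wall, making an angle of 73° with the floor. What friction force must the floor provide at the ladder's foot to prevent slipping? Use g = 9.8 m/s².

f ≈ 34.5 N

Choose the foot of the ladder as the axis so the floor normal and friction both act there and drop out.
Ladder weight 23×9.8 = 225.4 N acts at 1.5 m along the ladder; its horizontal arm is 1.5·cos73° = 0.4386 m → τ = 98.86 N·m clockwise.
Wall normal N acts horizontally at the top; its moment arm is the height L sinθ = 3·sin73° = 2.869 m, counterclockwise.
Balancing moments: N × 2.869 = 98.86, giving N = 34.5 N.
ΣFx = 0: friction at the foot balances the wall's push, so f = N_wall = 34.5 N.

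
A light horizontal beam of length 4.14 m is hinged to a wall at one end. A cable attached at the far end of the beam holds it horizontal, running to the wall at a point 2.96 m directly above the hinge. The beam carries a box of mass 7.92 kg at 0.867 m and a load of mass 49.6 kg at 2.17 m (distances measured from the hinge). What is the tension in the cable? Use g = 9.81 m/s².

T ≈ 466 N

Take moments about the hinge.
Box: 7.92 × 9.81 = 77.7 N down at 0.867 m → arm 0.867 m, τ = 77.7 × 0.867 = 67.37 N·m clockwise.
Load: 49.6 × 9.81 = 486.6 N down at 2.17 m → arm 2.17 m, τ = 486.6 × 2.17 = 1056 N·m clockwise.
Total clockwise load moment = 1123 N·m.
The cable tension T acts at 4.14 m; only its component perpendicular to the beam, T sinθ, produces torque. sinθ = h/√(h²+d²) = 2.96/√(2.96²+4.14²) = 0.5816.
For rotational equilibrium, T × 4.14 × 0.5816 = 1123, so T = 1123 / 2.408 = 466 N.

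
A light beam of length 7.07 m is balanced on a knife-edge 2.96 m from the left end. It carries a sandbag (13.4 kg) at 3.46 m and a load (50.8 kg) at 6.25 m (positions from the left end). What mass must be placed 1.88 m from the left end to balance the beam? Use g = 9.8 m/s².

m ≈ 161 kg

Take moments about the knife-edge (at 2.96 m from the left end).
Sandbag: 13.4 × 9.8 = 131.3 N down at 3.46 m → arm 0.5 m, τ = 131.3 × 0.5 = 65.65 N·m clockwise.
Load: 50.8 × 9.8 = 497.8 N down at 6.25 m → arm 3.29 m, τ = 497.8 × 3.29 = 1638 N·m clockwise.
Net moment of known loads = 1704 N·m clockwise.
An unknown mass m at 1.88 m has arm 1.08 m; its moment is m·g·1.08 counterclockwise.
Setting net torque to zero: m × 9.8 × 1.08 = 1704 → m = 1704 / (9.8 × 1.08) = 161 kg.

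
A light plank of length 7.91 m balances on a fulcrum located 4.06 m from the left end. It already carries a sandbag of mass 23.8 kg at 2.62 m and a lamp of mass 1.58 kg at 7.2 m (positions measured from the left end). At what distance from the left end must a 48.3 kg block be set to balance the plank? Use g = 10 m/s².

Taking torques about the fulcrum (at 4.06 m from the left end):
Sandbag: 23.8 × 10 = 238 N down at 2.62 m → arm 1.44 m, τ = 238 × 1.44 = 342.7 N·m counterclockwise.
Lamp: 1.58 × 10 = 15.8 N down at 7.2 m → arm 3.14 m, τ = 15.8 × 3.14 = 49.61 N·m clockwise.
Net moment of existing loads = 293.1 N·m counterclockwise.
The block weighs 48.3 × 10 = 483 N and must supply an equal clockwise moment, so its lever arm about the fulcrum is 293.1 / 483 = 0.607 m.
That puts it at 4.06 + 0.607 = 4.67 m from the left end.

x ≈ 4.67 m from the left end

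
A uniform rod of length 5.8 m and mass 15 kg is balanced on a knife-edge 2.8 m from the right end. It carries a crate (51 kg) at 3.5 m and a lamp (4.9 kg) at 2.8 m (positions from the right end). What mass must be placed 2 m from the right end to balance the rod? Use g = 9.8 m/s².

m ≈ 46.5 kg

Take moments about the knife-edge (at 2.8 m from the right end).
Beam weight: 15 × 9.8 = 147 N down at 2.9 m → arm 0.1 m, τ = 147 × 0.1 = 14.7 N·m counterclockwise.
Crate: 51 × 9.8 = 499.8 N down at 3.5 m → arm 0.7 m, τ = 499.8 × 0.7 = 349.9 N·m counterclockwise.
Lamp: acts at the knife-edge, moment arm 0 → no torque.
Net moment of known loads = 364.6 N·m counterclockwise.
An unknown mass m at 2 m has arm 0.8 m; its moment is m·g·0.8 clockwise.
Setting net torque to zero: m × 9.8 × 0.8 = 364.6 → m = 364.6 / (9.8 × 0.8) = 46.5 kg.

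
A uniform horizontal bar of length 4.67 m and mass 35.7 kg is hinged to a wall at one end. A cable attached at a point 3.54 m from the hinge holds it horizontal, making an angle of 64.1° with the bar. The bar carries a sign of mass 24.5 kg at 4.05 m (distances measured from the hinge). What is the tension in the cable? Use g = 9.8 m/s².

T ≈ 562 N

Take moments about the hinge.
Beam weight: 35.7 × 9.8 = 349.9 N down at 2.335 m → arm 2.335 m, τ = 349.9 × 2.335 = 817 N·m clockwise.
Sign: 24.5 × 9.8 = 240.1 N down at 4.05 m → arm 4.05 m, τ = 240.1 × 4.05 = 972.4 N·m clockwise.
Total clockwise load moment = 1789 N·m.
The cable tension T acts at 3.54 m; only its component perpendicular to the bar, T sinθ, produces torque. sin 64.1° = 0.8996.
Στ = 0 ⇒ T × 3.54 × 0.8996 = 1789 ⇒ T = 1789 / 3.185 = 562 N.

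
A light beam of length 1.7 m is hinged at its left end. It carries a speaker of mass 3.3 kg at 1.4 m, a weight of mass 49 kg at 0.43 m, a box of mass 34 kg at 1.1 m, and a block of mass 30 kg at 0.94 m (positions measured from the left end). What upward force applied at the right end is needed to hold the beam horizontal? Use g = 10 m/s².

About the left end:
Speaker: 3.3 × 10 = 33 N down at 1.4 m → arm 1.4 m, τ = 33 × 1.4 = 46.2 N·m clockwise.
Weight: 49 × 10 = 490 N down at 0.43 m → arm 0.43 m, τ = 490 × 0.43 = 210.7 N·m clockwise.
Box: 34 × 10 = 340 N down at 1.1 m → arm 1.1 m, τ = 340 × 1.1 = 374 N·m clockwise.
Block: 30 × 10 = 300 N down at 0.94 m → arm 0.94 m, τ = 300 × 0.94 = 282 N·m clockwise.
Net moment of the loads = 912.9 N·m clockwise.
The upward force F acts at the right end, arm 1.7 m, giving F × 1.7 counterclockwise.
Setting net torque to zero: F × 1.7 = 912.9 → F = 912.9 / 1.7 = 537 N.

F ≈ 537 N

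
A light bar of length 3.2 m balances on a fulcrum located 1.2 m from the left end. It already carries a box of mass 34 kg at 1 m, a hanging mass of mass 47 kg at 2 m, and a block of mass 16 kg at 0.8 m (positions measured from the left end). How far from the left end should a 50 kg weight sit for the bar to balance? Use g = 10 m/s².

x ≈ 0.712 m from the left end

Choose the fulcrum (at 1.2 m from the left end) as the axis so the support reaction has zero arm there.
Box: 34 × 10 = 340 N down at 1 m → arm 0.2 m, τ = 340 × 0.2 = 68 N·m counterclockwise.
Hanging mass: 47 × 10 = 470 N down at 2 m → arm 0.8 m, τ = 470 × 0.8 = 376 N·m clockwise.
Block: 16 × 10 = 160 N down at 0.8 m → arm 0.4 m, τ = 160 × 0.4 = 64 N·m counterclockwise.
Net moment of existing loads = 244 N·m clockwise.
The weight weighs 50 × 10 = 500 N and must supply an equal counterclockwise moment, so its lever arm about the fulcrum is 244 / 500 = 0.488 m.
That puts it at 1.2 − 0.488 = 0.712 m from the left end.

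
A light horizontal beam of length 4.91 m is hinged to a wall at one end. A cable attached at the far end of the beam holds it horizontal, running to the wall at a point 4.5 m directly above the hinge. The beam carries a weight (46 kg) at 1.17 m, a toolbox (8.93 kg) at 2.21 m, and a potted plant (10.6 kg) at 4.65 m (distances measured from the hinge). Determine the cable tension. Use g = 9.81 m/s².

T ≈ 363 N

Choose the hinge as the axis so the unknown hinge reaction has zero arm there.
Weight: 46 × 9.81 = 451.3 N down at 1.17 m → arm 1.17 m, τ = 451.3 × 1.17 = 528 N·m clockwise.
Toolbox: 8.93 × 9.81 = 87.6 N down at 2.21 m → arm 2.21 m, τ = 87.6 × 2.21 = 193.6 N·m clockwise.
Potted plant: 10.6 × 9.81 = 104 N down at 4.65 m → arm 4.65 m, τ = 104 × 4.65 = 483.6 N·m clockwise.
Total clockwise load moment = 1205 N·m.
The cable tension T acts at 4.91 m; only its component perpendicular to the beam, T sinθ, produces torque. sinθ = h/√(h²+d²) = 4.5/√(4.5²+4.91²) = 0.6757.
Setting net torque to zero: T × 4.91 × 0.6757 = 1205 → T = 1205 / 3.318 = 363 N.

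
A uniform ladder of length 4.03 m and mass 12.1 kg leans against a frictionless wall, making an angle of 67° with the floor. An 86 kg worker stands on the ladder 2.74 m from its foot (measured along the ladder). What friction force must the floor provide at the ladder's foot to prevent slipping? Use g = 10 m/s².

f ≈ 274 N

About the foot of the ladder:
Ladder weight 12.1×10 = 121 N acts at 2.015 m along the ladder; its horizontal arm is 2.015·cos67° = 0.7873 m → τ = 95.26 N·m clockwise.
Worker: 86×10 = 860 N at 2.74 m → arm 1.071 m → τ = 921.1 N·m clockwise.
Wall normal N acts horizontally at the top; its moment arm is the height L sinθ = 4.03·sin67° = 3.71 m, counterclockwise.
Στ = 0 ⇒ N × 3.71 = 1016 ⇒ N = 274 N.
ΣFx = 0: friction at the foot balances the wall's push, so f = N_wall = 274 N.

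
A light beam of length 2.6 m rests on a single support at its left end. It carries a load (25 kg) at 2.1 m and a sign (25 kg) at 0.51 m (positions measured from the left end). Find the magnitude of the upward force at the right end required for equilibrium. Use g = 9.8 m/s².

F ≈ 246 N

Choose the left end as the axis so the unknown pivot reaction has zero arm there.
Load: 25 × 9.8 = 245 N down at 2.1 m → arm 2.1 m, τ = 245 × 2.1 = 514.5 N·m clockwise.
Sign: 25 × 9.8 = 245 N down at 0.51 m → arm 0.51 m, τ = 245 × 0.51 = 125 N·m clockwise.
Net moment of the loads = 639.5 N·m clockwise.
The upward force F acts at the right end, arm 2.6 m, giving F × 2.6 counterclockwise.
Στ = 0 ⇒ F × 2.6 = 639.5 ⇒ F = 639.5 / 2.6 = 246 N.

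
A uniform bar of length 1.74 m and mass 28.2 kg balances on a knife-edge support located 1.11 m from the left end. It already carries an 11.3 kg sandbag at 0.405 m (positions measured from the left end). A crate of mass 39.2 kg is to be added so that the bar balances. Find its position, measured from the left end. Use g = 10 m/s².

x ≈ 1.49 m from the left end

About the knife-edge support (at 1.11 m from the left end):
Beam weight: 28.2 × 10 = 282 N down at 0.87 m → arm 0.24 m, τ = 282 × 0.24 = 67.68 N·m counterclockwise.
Sandbag: 11.3 × 10 = 113 N down at 0.405 m → arm 0.705 m, τ = 113 × 0.705 = 79.66 N·m counterclockwise.
Net moment of existing loads = 147.3 N·m counterclockwise.
The crate weighs 39.2 × 10 = 392 N and must supply an equal clockwise moment, so its lever arm about the knife-edge support is 147.3 / 392 = 0.376 m.
That puts it at 1.11 + 0.376 = 1.49 m from the left end.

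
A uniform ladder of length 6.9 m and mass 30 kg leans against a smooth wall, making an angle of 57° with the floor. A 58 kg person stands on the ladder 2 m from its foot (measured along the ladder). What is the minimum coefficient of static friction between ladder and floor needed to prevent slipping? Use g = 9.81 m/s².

μ_min ≈ 0.235

Taking torques about the foot of the ladder:
Ladder weight 30×9.81 = 294.3 N acts at 3.45 m along the ladder; its horizontal arm is 3.45·cos57° = 1.879 m → τ = 553 N·m clockwise.
Person: 58×9.81 = 569 N at 2 m → arm 1.089 m → τ = 619.6 N·m clockwise.
Wall normal N acts horizontally at the top; its moment arm is the height L sinθ = 6.9·sin57° = 5.787 m, counterclockwise.
Setting net torque to zero: N × 5.787 = 1173 → N = 202.7 N.
ΣFx = 0 ⇒ f = N_wall = 202.7 N. ΣFy = 0 ⇒ N_floor = 863.3 N.
μ_min = f / N_floor = 202.7 / 863.3 = 0.235.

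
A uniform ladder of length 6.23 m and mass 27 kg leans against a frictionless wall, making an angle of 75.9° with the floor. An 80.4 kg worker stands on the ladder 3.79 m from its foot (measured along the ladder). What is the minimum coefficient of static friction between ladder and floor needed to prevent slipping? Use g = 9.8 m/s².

Take moments about the foot of the ladder.
Ladder weight 27×9.8 = 264.6 N acts at 3.115 m along the ladder; its horizontal arm is 3.115·cos75.9° = 0.7589 m → τ = 200.8 N·m clockwise.
Worker: 80.4×9.8 = 787.9 N at 3.79 m → arm 0.9233 m → τ = 727.5 N·m clockwise.
Wall normal N acts horizontally at the top; its moment arm is the height L sinθ = 6.23·sin75.9° = 6.042 m, counterclockwise.
Στ = 0 ⇒ N × 6.042 = 928.3 ⇒ N = 153.6 N.
ΣFx = 0 ⇒ f = N_wall = 153.6 N. ΣFy = 0 ⇒ N_floor = 1052 N.
μ_min = f / N_floor = 153.6 / 1052 = 0.146.

μ_min ≈ 0.146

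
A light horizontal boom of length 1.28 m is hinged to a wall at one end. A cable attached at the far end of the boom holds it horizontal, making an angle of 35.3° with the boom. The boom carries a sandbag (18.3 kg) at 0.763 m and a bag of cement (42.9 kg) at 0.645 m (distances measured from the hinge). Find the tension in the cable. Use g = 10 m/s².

T ≈ 563 N

Take moments about the hinge.
Sandbag: 18.3 × 10 = 183 N down at 0.763 m → arm 0.763 m, τ = 183 × 0.763 = 139.6 N·m clockwise.
Bag of cement: 42.9 × 10 = 429 N down at 0.645 m → arm 0.645 m, τ = 429 × 0.645 = 276.7 N·m clockwise.
Total clockwise load moment = 416.3 N·m.
The cable tension T acts at 1.28 m; only its component perpendicular to the boom, T sinθ, produces torque. sin 35.3° = 0.5779.
For rotational equilibrium, T × 1.28 × 0.5779 = 416.3, so T = 416.3 / 0.7397 = 563 N.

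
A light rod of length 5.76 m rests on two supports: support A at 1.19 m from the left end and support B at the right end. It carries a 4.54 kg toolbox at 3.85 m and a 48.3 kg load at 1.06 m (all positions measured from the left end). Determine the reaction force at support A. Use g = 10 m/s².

Choose support B as the axis so its reaction then has zero moment arm.
Toolbox: 4.54 × 10 = 45.4 N down at 3.85 m → arm 1.91 m, τ = 45.4 × 1.91 = 86.71 N·m counterclockwise.
Load: 48.3 × 10 = 483 N down at 1.06 m → arm 4.7 m, τ = 483 × 4.7 = 2270 N·m counterclockwise.
Net load moment about support B = 2357 N·m counterclockwise.
Reaction R at support A is upward at 1.19 m, arm 4.57 m → moment R × 4.57 clockwise.
Setting net torque to zero: R × 4.57 = 2357 → R = 516 N.

R_A ≈ 516 N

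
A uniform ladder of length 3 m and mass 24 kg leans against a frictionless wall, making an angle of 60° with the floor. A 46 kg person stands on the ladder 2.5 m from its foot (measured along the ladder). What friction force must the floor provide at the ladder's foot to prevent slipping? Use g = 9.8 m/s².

f ≈ 285 N

Take moments about the foot of the ladder.
Ladder weight 24×9.8 = 235.2 N acts at 1.5 m along the ladder; its horizontal arm is 1.5·cos60° = 0.75 m → τ = 176.4 N·m clockwise.
Person: 46×9.8 = 450.8 N at 2.5 m → arm 1.25 m → τ = 563.5 N·m clockwise.
Wall normal N acts horizontally at the top; its moment arm is the height L sinθ = 3·sin60° = 2.598 m, counterclockwise.
Setting net torque to zero: N × 2.598 = 739.9 → N = 285 N.
ΣFx = 0: friction at the foot balances the wall's push, so f = N_wall = 285 N.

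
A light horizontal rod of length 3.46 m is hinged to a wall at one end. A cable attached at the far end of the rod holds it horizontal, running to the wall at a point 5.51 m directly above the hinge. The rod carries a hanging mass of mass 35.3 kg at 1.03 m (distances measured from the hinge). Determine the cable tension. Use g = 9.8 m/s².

Sum moments about the hinge (the unknown hinge reaction has zero arm there).
Hanging mass: 35.3 × 9.8 = 345.9 N down at 1.03 m → arm 1.03 m, τ = 345.9 × 1.03 = 356.3 N·m clockwise.
Total clockwise load moment = 356.3 N·m.
The cable tension T acts at 3.46 m; only its component perpendicular to the rod, T sinθ, produces torque. sinθ = h/√(h²+d²) = 5.51/√(5.51²+3.46²) = 0.8469.
Στ = 0 ⇒ T × 3.46 × 0.8469 = 356.3 ⇒ T = 356.3 / 2.93 = 122 N.

T ≈ 122 N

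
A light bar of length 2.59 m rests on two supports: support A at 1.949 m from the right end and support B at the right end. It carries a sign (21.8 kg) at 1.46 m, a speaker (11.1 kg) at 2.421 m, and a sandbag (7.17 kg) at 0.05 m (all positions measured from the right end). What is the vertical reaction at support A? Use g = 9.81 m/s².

About support B:
Sign: 21.8 × 9.81 = 213.9 N down at 1.46 m → arm 1.46 m, τ = 213.9 × 1.46 = 312.3 N·m counterclockwise.
Speaker: 11.1 × 9.81 = 108.9 N down at 2.421 m → arm 2.421 m, τ = 108.9 × 2.421 = 263.6 N·m counterclockwise.
Sandbag: 7.17 × 9.81 = 70.34 N down at 0.05 m → arm 0.05 m, τ = 70.34 × 0.05 = 3.517 N·m counterclockwise.
Net load moment about support B = 579.4 N·m counterclockwise.
Reaction R at support A is upward at 1.949 m, arm 1.949 m → moment R × 1.949 clockwise.
For rotational equilibrium, R × 1.949 = 579.4, so R = 297 N.

R_A ≈ 297 N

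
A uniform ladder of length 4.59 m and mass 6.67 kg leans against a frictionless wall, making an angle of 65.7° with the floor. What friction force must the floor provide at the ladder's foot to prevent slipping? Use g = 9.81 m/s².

f ≈ 14.8 N

Choose the foot of the ladder as the axis so the floor normal and friction both act there and drop out.
Ladder weight 6.67×9.81 = 65.43 N acts at 2.295 m along the ladder; its horizontal arm is 2.295·cos65.7° = 0.9444 m → τ = 61.79 N·m clockwise.
Wall normal N acts horizontally at the top; its moment arm is the height L sinθ = 4.59·sin65.7° = 4.183 m, counterclockwise.
For rotational equilibrium, N × 4.183 = 61.79, so N = 14.8 N.
ΣFx = 0: friction at the foot balances the wall's push, so f = N_wall = 14.8 N.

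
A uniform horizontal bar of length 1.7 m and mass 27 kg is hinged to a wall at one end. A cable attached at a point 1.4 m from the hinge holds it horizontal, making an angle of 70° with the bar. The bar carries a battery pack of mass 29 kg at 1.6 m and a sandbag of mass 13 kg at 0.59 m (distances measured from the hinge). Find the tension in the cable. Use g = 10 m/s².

Taking torques about the hinge:
Beam weight: 27 × 10 = 270 N down at 0.85 m → arm 0.85 m, τ = 270 × 0.85 = 229.5 N·m clockwise.
Battery pack: 29 × 10 = 290 N down at 1.6 m → arm 1.6 m, τ = 290 × 1.6 = 464 N·m clockwise.
Sandbag: 13 × 10 = 130 N down at 0.59 m → arm 0.59 m, τ = 130 × 0.59 = 76.7 N·m clockwise.
Total clockwise load moment = 770.2 N·m.
The cable tension T acts at 1.4 m; only its component perpendicular to the bar, T sinθ, produces torque. sin 70° = 0.9397.
Στ = 0 ⇒ T × 1.4 × 0.9397 = 770.2 ⇒ T = 770.2 / 1.316 = 585 N.

T ≈ 585 N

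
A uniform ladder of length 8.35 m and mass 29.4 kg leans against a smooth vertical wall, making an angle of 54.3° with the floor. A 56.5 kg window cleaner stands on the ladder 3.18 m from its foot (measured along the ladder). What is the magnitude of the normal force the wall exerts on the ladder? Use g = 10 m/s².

N_wall ≈ 260 N

Sum moments about the foot of the ladder (the floor normal and friction both act there and drop out).
Ladder weight 29.4×10 = 294 N acts at 4.175 m along the ladder; its horizontal arm is 4.175·cos54.3° = 2.436 m → τ = 716.2 N·m clockwise.
Window cleaner: 56.5×10 = 565 N at 3.18 m → arm 1.856 m → τ = 1049 N·m clockwise.
Wall normal N acts horizontally at the top; its moment arm is the height L sinθ = 8.35·sin54.3° = 6.781 m, counterclockwise.
Balancing moments: N × 6.781 = 1765, giving N = 260 N.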